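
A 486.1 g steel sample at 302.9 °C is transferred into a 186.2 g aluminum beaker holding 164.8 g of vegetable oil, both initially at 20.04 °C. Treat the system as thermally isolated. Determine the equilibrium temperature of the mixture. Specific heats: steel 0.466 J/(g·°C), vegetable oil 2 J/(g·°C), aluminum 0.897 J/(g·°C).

With ΣQ=0 the equilibrium temperature is the m·c-weighted mean:
T_f = (226.52×302.9 + 329.6×20.04 + 167.02×20.04) / (226.52 + 329.6 + 167.02)
    = 78566 / 723.14 ≈ 108.65 °C

T_f ≈ 108.6 °C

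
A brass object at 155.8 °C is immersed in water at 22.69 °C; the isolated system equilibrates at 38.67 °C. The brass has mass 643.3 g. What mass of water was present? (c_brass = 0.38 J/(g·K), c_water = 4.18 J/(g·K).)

m ≈ 429 g

|Q_brass| = |Q_water|:
643.3×0.38×(155.8 − 38.67) = m×4.18×(38.67 − 22.69)
66.8 m = 28633  ⇒  m ≈ 428.7 g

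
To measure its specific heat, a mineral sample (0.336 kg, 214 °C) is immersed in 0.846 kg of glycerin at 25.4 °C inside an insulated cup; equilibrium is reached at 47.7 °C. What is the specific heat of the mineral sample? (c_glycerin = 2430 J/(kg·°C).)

c ≈ 820 J/(kg·°C)

m_s c (T_s − T_f) = m_glycerin c_glycerin (T_f − T_0):
0.336×c×(214 − 47.7) = 0.846×2430×(47.7 − 25.4)
55.88 c = 45844  ⇒  c ≈ 820.4 J/(kg·°C)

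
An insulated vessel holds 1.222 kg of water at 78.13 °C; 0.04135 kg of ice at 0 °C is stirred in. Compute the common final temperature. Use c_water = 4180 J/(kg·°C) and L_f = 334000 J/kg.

Net heat exchanged in the isolated system is zero:
latent heat to melt: 0.04135×334000 = 13811
  meltwater 0→T: 0.04135×4180×T = 172.84 T
  water cools: 1.222×4180×(T − 78.13) = 5108(T − 78.13)
5280.8 T = 399085 − 13811 = 385274
T ≈ 72.96 °C (positive, so assuming full melt was valid).

T_f ≈ 73.0 °C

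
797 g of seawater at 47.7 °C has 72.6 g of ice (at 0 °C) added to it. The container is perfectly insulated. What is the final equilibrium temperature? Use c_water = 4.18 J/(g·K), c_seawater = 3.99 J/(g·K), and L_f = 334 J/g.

T_f ≈ 36.6 °C

Conservation of energy gives ΣQ = 0:
fusion: m_ice L_f = 72.6·334 = 24248
  meltwater 0→T: 72.6·4.18·T = 303.47 T
  seawater cools: 797·3.99·(T − 47.7) = 3180(T − 47.7)
3483.5 T = 151687 − 24248 = 127439
T ≈ 36.58 °C — above 0 °C, consistent with complete melting.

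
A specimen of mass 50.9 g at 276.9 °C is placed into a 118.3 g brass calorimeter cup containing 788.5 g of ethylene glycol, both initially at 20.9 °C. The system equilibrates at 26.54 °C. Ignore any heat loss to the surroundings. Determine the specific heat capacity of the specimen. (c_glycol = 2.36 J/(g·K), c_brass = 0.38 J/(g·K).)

c ≈ 0.843 J/(g·K)

Energy conservation, ΣQ = 0:
50.9×c×(26.54 − 276.9) + 788.5×2.36×(26.54 − 20.9) + 118.3×0.38×(26.54 − 20.9) = 0
-12743 c = -10749
c = -10749/-12743 ≈ 0.8435 J/(g·K)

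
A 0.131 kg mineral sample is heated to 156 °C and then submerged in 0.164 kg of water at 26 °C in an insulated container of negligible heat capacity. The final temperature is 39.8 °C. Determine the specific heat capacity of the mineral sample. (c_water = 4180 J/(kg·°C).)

c ≈ 621 J/(kg·°C)

m_s c (T_s − T_f) = m_water c_water (T_f − T_0):
0.131×c×(156 − 39.8) = 0.164×4180×(39.8 − 26)
15.22 c = 9460.2  ⇒  c ≈ 621.5 J/(kg·°C)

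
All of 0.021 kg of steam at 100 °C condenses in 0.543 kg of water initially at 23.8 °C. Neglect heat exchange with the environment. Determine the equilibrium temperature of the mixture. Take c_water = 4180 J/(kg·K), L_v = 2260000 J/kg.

T_f ≈ 46.8 °C

Taking heat into each body as positive, Σ m c ΔT = 0:
latent heat released on condensation: 0.021·2260000 = 47460
  condensate cools 100→T: 0.021·4180·(T − 100) = 87.78(T − 100)
  water warms: 0.543·4180·(T − 23.8) = 2269.7(T − 23.8)
2357.5 T = 47460 + 8778 + 54020 = 110258
T ≈ 46.77 °C (< 100 °C, so full condensation is consistent).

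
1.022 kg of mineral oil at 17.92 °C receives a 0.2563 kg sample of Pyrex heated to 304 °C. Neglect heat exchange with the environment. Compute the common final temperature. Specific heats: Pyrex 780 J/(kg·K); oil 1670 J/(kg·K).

T_f ≈ 47.9 °C

|Q_Pyrex| = |Q_oil|:
0.2563×780×(304 − T) = 1.022×1670×(T − 17.92)
199.91(304 − T) = 1706.7(T − 17.92)
1906.7 T = 91359  ⇒  T ≈ 47.92 °C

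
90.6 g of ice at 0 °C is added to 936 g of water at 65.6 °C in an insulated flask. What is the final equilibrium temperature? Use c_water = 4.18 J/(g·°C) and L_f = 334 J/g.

Let T be the final temperature. ΣQ_i = 0:
latent heat to melt: 90.6·334 = 30260
  warm the meltwater: 378.71 T
  water: 3912.5(T − 65.6)
4291.2 T = 256659 − 30260 = 226398
T ≈ 52.76 °C (positive, so assuming full melt was valid).

T_f ≈ 52.8 °C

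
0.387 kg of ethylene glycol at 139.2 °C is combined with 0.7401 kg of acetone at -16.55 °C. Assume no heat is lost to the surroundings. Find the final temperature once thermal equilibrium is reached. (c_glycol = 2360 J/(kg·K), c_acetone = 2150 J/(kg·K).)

Heat gained plus heat lost sum to zero:
0.387×2360×(T − 139.2) + 0.7401×2150×(T − (-16.55)) = 0
913.32(T − 139.2) + 1591.2(T − (-16.55)) = 0
(913.32 + 1591.2) T = 913.32×139.2 + 1591.2×(-16.55)
T = 100800/2504.5 ≈ 40.25 °C

T_f ≈ 40.2 °C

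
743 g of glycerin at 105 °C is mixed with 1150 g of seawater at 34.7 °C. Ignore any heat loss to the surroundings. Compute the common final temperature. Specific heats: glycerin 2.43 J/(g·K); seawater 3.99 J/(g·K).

T_f ≈ 54.6 °C

Energy conservation, ΣQ = 0:
743×2.43×(T − 105) + 1150×3.99×(T − 34.7) = 0
(1805.5 + 4588.5) T = 1805.5×105 + 4588.5×34.7
T ≈ 54.55 °C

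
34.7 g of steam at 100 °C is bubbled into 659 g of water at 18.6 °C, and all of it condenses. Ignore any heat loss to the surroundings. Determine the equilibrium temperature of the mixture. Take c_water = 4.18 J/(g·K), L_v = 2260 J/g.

Taking heat into each body as positive, Σ m c ΔT = 0:
steam→water at 100 °C releases m L_v = 34.7×2260 = 78422
  condensed water 100 °C→T: 145.05(T − 100)
  original water: 2754.6(T − 18.6)
2899.7 T = 78422 + 14505 + 51236 = 144163
T ≈ 49.72 °C — below 100 °C, confirming all the steam condensed.

T_f ≈ 49.7 °C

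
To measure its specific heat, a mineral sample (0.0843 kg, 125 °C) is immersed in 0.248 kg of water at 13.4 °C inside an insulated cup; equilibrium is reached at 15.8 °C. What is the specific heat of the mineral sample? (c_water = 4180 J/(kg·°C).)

c ≈ 270 J/(kg·°C)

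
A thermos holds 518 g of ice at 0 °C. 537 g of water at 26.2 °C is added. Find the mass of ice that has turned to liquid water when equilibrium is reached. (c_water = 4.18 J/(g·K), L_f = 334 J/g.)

Heat available from the water dropping to 0 °C: 537·4.18·26.2 = 58810 J.
Fully melting the ice requires m_ice L_f = 518·334 = 173012 J.
That's not enough to melt it all — equilibrium is at 0 °C with ice remaining.
Mass melted = 58810/334 ≈ 176.1 g.

m_melted ≈ 176 g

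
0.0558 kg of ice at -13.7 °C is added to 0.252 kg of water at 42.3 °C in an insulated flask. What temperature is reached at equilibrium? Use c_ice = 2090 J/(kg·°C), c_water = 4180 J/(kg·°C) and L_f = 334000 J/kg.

T_f ≈ 18.9 °C

Energy conservation, ΣQ = 0:
warm ice to 0 °C: 0.0558×2090×(0 − (-13.7)) = 1597.7
  melt ice: 0.0558×334000 = 18637
  warm the meltwater: 233.24 T
  water cools: 0.252×4180×(T − 42.3) = 1053.4(T − 42.3)
1286.6 T = 44557 − 20235 = 24322
T ≈ 18.90 °C — above 0 °C, consistent with complete melting.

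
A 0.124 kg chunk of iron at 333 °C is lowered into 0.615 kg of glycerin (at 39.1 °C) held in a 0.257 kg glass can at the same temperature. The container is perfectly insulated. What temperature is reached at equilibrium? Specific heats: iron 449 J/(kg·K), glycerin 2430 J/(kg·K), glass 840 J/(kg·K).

Conservation of energy gives ΣQ = 0:
0.124×449×(T − 333) + 0.615×2430×(T − 39.1) + 0.257×840×(T − 39.1) = 0
(55.68 + 1494.5 + 215.88) T = 55.68×333 + 1494.5×39.1 + 215.88×39.1
T = 85414/1766 ≈ 48.37 °C

T_f ≈ 48.4 °C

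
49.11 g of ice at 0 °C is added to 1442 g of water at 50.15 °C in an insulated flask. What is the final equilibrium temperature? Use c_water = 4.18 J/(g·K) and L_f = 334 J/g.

Conservation of energy gives ΣQ = 0:
melt ice: 49.11·334 = 16403
  warm the meltwater: 205.28 T
  water: 6027.6(T − 50.15)
6232.8 T = 302282 − 16403 = 285879
T ≈ 45.87 °C — above 0 °C, consistent with complete melting.

T_f ≈ 45.9 °C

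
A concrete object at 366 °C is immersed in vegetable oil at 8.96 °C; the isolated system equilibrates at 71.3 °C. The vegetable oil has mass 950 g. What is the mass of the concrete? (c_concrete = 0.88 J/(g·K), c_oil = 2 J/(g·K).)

m ≈ 457 g

|Q_concrete| = |Q_oil|:
m·0.88·(366 − 71.3) = 950·2·(71.3 − 8.96)
259.34 m = 118446  ⇒  m ≈ 456.7 g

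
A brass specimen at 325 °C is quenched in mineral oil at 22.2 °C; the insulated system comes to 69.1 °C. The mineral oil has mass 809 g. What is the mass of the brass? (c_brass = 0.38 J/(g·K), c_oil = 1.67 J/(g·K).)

m ≈ 652 g

Let T be the final temperature. ΣQ_i = 0:
m·0.38·(69.1 − 325) + 809·1.67·(69.1 − 22.2) = 0
-97.24 m = -63363
m = -63363/-97.24 ≈ 651.6 g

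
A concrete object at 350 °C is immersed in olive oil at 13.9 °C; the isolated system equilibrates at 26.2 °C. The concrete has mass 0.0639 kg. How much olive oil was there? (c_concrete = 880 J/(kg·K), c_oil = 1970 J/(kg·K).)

m ≈ 0.751 kg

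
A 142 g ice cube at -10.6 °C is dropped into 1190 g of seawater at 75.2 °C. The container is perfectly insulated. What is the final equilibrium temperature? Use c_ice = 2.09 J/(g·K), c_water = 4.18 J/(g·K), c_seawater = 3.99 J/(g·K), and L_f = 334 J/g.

T_f ≈ 57.4 °C

Energy balance with sensible and latent terms:
warm ice to 0 °C: 142×2.09×(0 − (-10.6)) = 3145.9
  melt ice: 142×334 = 47428
  warm the meltwater: 593.56 T
  seawater: 4748.1(T − 75.2)
5341.7 T = 357057 − 50574 = 306483
T ≈ 57.38 °C — above 0 °C, consistent with complete melting.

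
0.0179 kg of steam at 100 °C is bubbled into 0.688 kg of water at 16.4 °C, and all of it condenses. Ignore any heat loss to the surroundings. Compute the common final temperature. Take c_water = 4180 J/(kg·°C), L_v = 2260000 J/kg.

Taking heat into each body as positive, Σ m c ΔT = 0:
condense steam: −0.0179·2260000 = −40454
  condensed water 100 °C→T: 74.82(T − 100)
  water warms: 0.688·4180·(T − 16.4) = 2875.8(T − 16.4)
2950.7 T = 40454 + 7482.2 + 47164 = 95100
T ≈ 32.23 °C, under the boiling point, so the assumption holds.

T_f ≈ 32.2 °C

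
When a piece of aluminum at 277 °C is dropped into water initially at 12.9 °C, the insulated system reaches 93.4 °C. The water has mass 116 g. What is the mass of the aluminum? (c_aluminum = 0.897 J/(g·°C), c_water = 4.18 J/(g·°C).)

m ≈ 237 g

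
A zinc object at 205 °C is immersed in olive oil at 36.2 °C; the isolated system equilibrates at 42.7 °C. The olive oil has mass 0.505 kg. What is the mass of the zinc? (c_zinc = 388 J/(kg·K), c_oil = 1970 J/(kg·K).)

Setting the total heat transfer to zero:
m×388×(42.7 − 205) + 0.505×1970×(42.7 − 36.2) = 0
-62972 m = -6466.5
m = -6466.5/-62972 ≈ 0.1027 kg

m ≈ 0.103 kg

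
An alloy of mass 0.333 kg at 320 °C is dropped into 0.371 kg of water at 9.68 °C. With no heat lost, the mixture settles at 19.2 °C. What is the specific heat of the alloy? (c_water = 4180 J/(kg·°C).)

c ≈ 147 J/(kg·°C)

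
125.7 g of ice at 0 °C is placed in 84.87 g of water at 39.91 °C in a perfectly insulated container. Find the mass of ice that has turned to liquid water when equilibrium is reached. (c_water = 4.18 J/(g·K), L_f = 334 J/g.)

Heat available from the water dropping to 0 °C: 84.87×4.18×39.91 = 14158 J.
Fully melting the ice requires m_ice L_f = 125.7×334 = 41984 J.
Since 14158 < 41984 J, not all the ice melts; equilibrium is at 0 °C.
Mass melted = 14158/334 ≈ 42.39 g.

m_melted ≈ 42.4 g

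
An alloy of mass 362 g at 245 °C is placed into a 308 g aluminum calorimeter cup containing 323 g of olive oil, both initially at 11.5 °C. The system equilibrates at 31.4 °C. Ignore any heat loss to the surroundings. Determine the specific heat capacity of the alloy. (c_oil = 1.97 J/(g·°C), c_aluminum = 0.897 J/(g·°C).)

c ≈ 0.235 J/(g·°C)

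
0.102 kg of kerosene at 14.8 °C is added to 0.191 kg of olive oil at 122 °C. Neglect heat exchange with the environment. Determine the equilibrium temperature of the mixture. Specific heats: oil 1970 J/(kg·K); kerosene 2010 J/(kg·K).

With ΣQ=0 the equilibrium temperature is the m·c-weighted mean:
T_f = (376.27×122 + 205.02×14.8) / (376.27 + 205.02)
    = 48939 / 581.29 ≈ 84.19 °C

T_f ≈ 84.2 °C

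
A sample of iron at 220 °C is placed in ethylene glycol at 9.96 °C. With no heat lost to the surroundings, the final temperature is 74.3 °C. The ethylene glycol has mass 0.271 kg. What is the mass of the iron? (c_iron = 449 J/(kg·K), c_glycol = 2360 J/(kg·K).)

m ≈ 0.629 kg

Net heat exchanged in the isolated system is zero:
m·449·(74.3 − 220) + 0.271·2360·(74.3 − 9.96) = 0
-65419 m = -41149
m = -41149/-65419 ≈ 0.629 kg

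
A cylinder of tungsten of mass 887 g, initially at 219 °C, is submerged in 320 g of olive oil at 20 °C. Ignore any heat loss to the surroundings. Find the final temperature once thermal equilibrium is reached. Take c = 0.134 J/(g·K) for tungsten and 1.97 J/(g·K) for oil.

T_f ≈ 51.6 °C

Set heat shed by the hot body equal to heat absorbed by the cold body:
887*0.134*(219 − T) = 320*1.97*(T − 20)
118.86(219 − T) = 630.4(T − 20)
749.26 T = 38638  ⇒  T ≈ 51.57 °C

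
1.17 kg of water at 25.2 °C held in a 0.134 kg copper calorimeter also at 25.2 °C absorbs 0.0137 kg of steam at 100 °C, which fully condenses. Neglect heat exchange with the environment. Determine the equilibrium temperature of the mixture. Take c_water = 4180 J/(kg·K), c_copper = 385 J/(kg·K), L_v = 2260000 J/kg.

T_f ≈ 32.2 °C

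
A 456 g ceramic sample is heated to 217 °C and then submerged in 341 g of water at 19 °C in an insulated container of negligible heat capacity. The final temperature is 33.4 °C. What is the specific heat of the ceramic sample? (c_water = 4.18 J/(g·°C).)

Taking heat into each body as positive, Σ m c ΔT = 0:
456·c·(33.4 − 217) + 341·4.18·(33.4 − 19) = 0
-83722 c = -20525
c = -20525/-83722 ≈ 0.2452 J/(g·°C)

c ≈ 0.245 J/(g·°C)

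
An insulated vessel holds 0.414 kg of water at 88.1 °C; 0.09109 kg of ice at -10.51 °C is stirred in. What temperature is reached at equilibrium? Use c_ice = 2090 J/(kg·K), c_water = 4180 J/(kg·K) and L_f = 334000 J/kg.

T_f ≈ 56.9 °C

Taking heat into each body as positive, Σ m c ΔT = 0:
warm ice to 0 °C: 0.09109·2090·(0 − (-10.51)) = 2000.9
  latent heat to melt: 0.09109·334000 = 30424
  warm the meltwater: 380.76 T
  water: 1730.5(T − 88.1)
2111.3 T = 152459 − 32425 = 120034
T ≈ 56.85 °C (positive, so assuming full melt was valid).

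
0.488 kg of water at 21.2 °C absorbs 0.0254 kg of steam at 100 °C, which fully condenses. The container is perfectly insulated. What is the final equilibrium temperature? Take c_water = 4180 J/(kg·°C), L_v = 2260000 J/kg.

Setting the total heat transfer to zero:
steam→water at 100 °C releases m L_v = 0.0254·2260000 = 57404; condensate cools 100→T: 0.0254·4180·(T − 100) = 106.17(T − 100); original water: 2039.8(T − 21.2)
2146 T = 57404 + 10617 + 43245 = 111266
T ≈ 51.85 °C (< 100 °C, so full condensation is consistent).

T_f ≈ 51.8 °C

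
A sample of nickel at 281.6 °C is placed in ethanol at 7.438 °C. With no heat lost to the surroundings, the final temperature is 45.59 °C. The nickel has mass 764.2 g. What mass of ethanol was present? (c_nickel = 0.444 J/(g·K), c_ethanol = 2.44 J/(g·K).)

Heat lost by the nickel = heat gained by the ethanol:
764.2·0.444·(281.6 − 45.59) = m·2.44·(45.59 − 7.438)
93.09 m = 80079  ⇒  m ≈ 860.2 g

m ≈ 860 g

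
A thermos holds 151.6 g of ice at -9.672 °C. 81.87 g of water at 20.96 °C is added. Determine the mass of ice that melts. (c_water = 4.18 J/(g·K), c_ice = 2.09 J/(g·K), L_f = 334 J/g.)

m_melted ≈ 12.3 g

Cooling the water to 0 °C releases 81.87·4.18·20.96 = 7172.9 J.
Warming the ice to 0 °C takes 151.6·2.09·9.672 = 3064.5 J, leaving 4108.3 J for melting.
Melting all 151.6 g of ice would need 151.6·334 = 50634 J.
Since 4108.3 < 50634 J, not all the ice melts; equilibrium is at 0 °C.
m_melted·334 = 4108.3  ⇒  m_melted ≈ 12.3 g.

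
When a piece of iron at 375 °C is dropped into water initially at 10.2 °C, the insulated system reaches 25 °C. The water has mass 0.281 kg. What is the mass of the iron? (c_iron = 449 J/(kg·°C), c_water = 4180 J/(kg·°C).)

Taking heat into each body as positive, Σ m c ΔT = 0:
m×449×(25 − 375) + 0.281×4180×(25 − 10.2) = 0
-157150 m = -17384
m = -17384/-157150 ≈ 0.1106 kg

m ≈ 0.111 kg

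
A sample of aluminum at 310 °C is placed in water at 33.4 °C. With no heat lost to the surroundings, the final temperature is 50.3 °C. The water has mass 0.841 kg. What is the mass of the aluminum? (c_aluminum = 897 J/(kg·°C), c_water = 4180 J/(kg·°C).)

m ≈ 0.255 kg

Heat lost by the aluminum = heat gained by the water:
m·897·(310 − 50.3) = 0.841·4180·(50.3 − 33.4)
232951 m = 59410  ⇒  m ≈ 0.255 kg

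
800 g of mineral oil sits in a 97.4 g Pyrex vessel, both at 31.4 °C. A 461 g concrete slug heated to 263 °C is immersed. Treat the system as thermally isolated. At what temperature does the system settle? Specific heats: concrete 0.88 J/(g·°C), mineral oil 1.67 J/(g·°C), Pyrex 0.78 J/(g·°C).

Setting the total heat transfer to zero:
461×0.88×(T − 263) + 800×1.67×(T − 31.4) + 97.4×0.78×(T − 31.4) = 0
(405.68 + 1336 + 75.97) T = 405.68×263 + 1336×31.4 + 75.97×31.4
T = 151030/1817.7 ≈ 83.09 °C

T_f ≈ 83.1 °C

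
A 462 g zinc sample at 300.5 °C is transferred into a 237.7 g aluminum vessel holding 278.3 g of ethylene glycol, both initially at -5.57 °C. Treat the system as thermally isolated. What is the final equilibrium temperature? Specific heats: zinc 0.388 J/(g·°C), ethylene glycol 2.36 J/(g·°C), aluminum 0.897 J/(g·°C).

T_f ≈ 46.7 °C

T_f = Σ m_i c_i T_i / Σ m_i c_i:
T_f = (179.26*300.5 + 656.79*(-5.57) + 213.22*(-5.57)) / (179.26 + 656.79 + 213.22)
    = 49021 / 1049.3 ≈ 46.72 °C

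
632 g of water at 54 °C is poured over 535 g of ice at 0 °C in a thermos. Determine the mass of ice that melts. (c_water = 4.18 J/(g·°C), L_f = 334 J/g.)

m_melted ≈ 427 g

Water can give up m c ΔT = 632·4.18·54 = 142655 J before reaching 0 °C.
Melting all 535 g of ice would need 535·334 = 178690 J.
Since 142655 < 178690 J, not all the ice melts; equilibrium is at 0 °C.
m_melt = 142655 / L_f = 427.1 g.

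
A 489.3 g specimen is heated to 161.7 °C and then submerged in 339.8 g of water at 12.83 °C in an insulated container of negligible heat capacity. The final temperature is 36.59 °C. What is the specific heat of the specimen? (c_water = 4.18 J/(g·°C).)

Conservation of energy gives ΣQ = 0:
489.3×c×(36.59 − 161.7) + 339.8×4.18×(36.59 − 12.83) = 0
-61216 c = -33748
c = -33748/-61216 ≈ 0.5513 J/(g·°C)

c ≈ 0.551 J/(g·°C)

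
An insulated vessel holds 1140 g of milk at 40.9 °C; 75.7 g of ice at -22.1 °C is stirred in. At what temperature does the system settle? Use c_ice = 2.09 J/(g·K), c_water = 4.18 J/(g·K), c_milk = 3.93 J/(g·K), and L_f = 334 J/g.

Conservation of energy gives ΣQ = 0:
warm ice to 0 °C: 75.7×2.09×(0 − (-22.1)) = 3496.5
  latent heat to melt: 75.7×334 = 25284
  warm the meltwater: 316.43 T
  milk: 4480.2(T − 40.9)
4796.6 T = 183240 − 28780 = 154460
T ≈ 32.20 °C — above 0 °C, consistent with complete melting.

T_f ≈ 32.2 °C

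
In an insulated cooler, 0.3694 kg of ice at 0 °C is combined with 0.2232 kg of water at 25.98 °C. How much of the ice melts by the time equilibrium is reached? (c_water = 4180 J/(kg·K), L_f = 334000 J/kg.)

Heat available from the water dropping to 0 °C: 0.2232·4180·25.98 = 24239 J.
Melting all 0.3694 kg of ice would need 0.3694·334000 = 123380 J.
That's not enough to melt it all — equilibrium is at 0 °C with ice remaining.
Mass melted = 24239/334000 ≈ 0.07257 kg.

m_melted ≈ 0.0726 kg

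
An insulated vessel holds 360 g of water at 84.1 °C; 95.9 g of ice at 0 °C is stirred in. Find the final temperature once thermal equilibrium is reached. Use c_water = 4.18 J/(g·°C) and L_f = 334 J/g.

T_f ≈ 49.6 °C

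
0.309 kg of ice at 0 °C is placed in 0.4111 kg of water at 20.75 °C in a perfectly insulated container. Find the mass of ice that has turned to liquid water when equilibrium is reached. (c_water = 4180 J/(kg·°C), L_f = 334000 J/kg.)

Cooling the water to 0 °C releases 0.4111·4180·20.75 = 35657 J.
To melt every bit of ice: 0.309·334000 = 103206 J.
35657 J < 103206 J, so only part of the ice melts and the system sits at 0 °C.
Mass melted = 35657/334000 ≈ 0.1068 kg.

m_melted ≈ 0.107 kg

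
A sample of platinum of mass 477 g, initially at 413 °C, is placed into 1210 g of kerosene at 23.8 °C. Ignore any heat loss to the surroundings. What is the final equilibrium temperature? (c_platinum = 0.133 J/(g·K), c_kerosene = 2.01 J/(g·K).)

Setting the total heat transfer to zero:
477*0.133*(T − 413) + 1210*2.01*(T − 23.8) = 0
63.44(T − 413) + 2432.1(T − 23.8) = 0
(63.44 + 2432.1) T = 63.44*413 + 2432.1*23.8
T = 84085/2495.5 ≈ 33.69 °C

T_f ≈ 33.7 °C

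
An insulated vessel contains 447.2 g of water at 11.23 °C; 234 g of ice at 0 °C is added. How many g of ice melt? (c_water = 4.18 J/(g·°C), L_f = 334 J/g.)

m_melted ≈ 62.9 g

Heat available from the water dropping to 0 °C: 447.2×4.18×11.23 = 20992 J.
Fully melting the ice requires m_ice L_f = 234×334 = 78156 J.
Since 20992 < 78156 J, not all the ice melts; equilibrium is at 0 °C.
m_melted×334 = 20992  ⇒  m_melted ≈ 62.85 g.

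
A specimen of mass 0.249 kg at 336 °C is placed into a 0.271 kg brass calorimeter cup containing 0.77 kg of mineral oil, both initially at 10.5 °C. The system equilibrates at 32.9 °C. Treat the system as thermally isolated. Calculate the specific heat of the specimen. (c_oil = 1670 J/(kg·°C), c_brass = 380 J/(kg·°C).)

Conservation of energy gives ΣQ = 0:
0.249×c×(32.9 − 336) + 0.77×1670×(32.9 − 10.5) + 0.271×380×(32.9 − 10.5) = 0
-75.47 c = -31111
c = -31111/-75.47 ≈ 412.2 J/(kg·°C)

c ≈ 412 J/(kg·°C)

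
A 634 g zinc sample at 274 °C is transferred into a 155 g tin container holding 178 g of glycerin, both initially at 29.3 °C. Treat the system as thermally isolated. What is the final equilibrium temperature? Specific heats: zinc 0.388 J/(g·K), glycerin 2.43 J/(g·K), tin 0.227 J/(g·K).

Conservation of energy gives ΣQ = 0:
634×0.388×(T − 274) + 178×2.43×(T − 29.3) + 155×0.227×(T − 29.3) = 0
713.72 T = 81106
T = 81106/713.72 ≈ 113.64 °C

T_f ≈ 113.6 °C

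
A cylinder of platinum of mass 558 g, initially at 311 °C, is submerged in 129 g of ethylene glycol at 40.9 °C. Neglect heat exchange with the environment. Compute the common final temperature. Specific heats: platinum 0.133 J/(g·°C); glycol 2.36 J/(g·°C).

T_f ≈ 93.8 °C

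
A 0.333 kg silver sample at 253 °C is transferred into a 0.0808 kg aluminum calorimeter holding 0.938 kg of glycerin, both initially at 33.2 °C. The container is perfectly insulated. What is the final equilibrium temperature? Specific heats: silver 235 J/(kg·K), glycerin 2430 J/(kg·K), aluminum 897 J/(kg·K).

T_f ≈ 40.3 °C

Net heat exchanged in the isolated system is zero:
0.333*235*(T − 253) + 0.938*2430*(T − 33.2) + 0.0808*897*(T − 33.2) = 0
78.26(T − 253) + 2279.3(T − 33.2) + 72.48(T − 33.2) = 0
(78.26 + 2279.3 + 72.48) T = 78.26*253 + 2279.3*33.2 + 72.48*33.2
T = 97879/2430.1 ≈ 40.28 °C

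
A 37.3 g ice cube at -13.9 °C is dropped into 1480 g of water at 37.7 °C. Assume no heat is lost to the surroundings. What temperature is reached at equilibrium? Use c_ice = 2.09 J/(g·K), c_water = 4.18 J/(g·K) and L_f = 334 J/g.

Net heat exchanged in the isolated system is zero:
warm ice to 0 °C: 37.3×2.09×(0 − (-13.9)) = 1083.6
  melt ice: 37.3×334 = 12458
  meltwater 0→T: 37.3×4.18×T = 155.91 T
  water cools: 1480×4.18×(T − 37.7) = 6186.4(T − 37.7)
6342.3 T = 233227 − 13542 = 219685
T ≈ 34.64 °C — above 0 °C, consistent with complete melting.

T_f ≈ 34.6 °C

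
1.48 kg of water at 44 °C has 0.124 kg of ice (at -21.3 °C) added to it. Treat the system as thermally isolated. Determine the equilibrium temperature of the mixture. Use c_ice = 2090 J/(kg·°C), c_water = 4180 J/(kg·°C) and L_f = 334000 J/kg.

T_f ≈ 33.6 °C

Setting the total heat transfer to zero:
ice -21.3→0 °C: 0.124×2090×21.3 = 5520.1
  fusion: m_ice L_f = 0.124×334000 = 41416
  meltwater 0→T: 0.124×4180×T = 518.32 T
  water cools: 1.48×4180×(T − 44) = 6186.4(T − 44)
6704.7 T = 272202 − 46936 = 225265
T ≈ 33.60 °C (positive, so assuming full melt was valid).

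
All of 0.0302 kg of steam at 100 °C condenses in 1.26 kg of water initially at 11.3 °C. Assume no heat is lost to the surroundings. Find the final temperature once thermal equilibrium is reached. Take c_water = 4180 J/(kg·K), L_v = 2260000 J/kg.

T_f ≈ 26.0 °C

Energy balance with sensible and latent terms:
latent heat released on condensation: 0.0302×2260000 = 68252
  condensed water 100 °C→T: 126.24(T − 100)
  original water: 5266.8(T − 11.3)
5393 T = 68252 + 12624 + 59515 = 140390
T ≈ 26.03 °C (< 100 °C, so full condensation is consistent).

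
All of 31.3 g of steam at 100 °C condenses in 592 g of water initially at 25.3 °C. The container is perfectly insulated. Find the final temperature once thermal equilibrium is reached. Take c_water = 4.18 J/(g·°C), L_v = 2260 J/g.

Energy conservation, ΣQ = 0:
condense steam: −31.3×2260 = −70738
  condensed water 100 °C→T: 130.83(T − 100)
  water warms: 592×4.18×(T − 25.3) = 2474.6(T − 25.3)
2605.4 T = 70738 + 13083 + 62606 = 146428
T ≈ 56.20 °C (< 100 °C, so full condensation is consistent).

T_f ≈ 56.2 °C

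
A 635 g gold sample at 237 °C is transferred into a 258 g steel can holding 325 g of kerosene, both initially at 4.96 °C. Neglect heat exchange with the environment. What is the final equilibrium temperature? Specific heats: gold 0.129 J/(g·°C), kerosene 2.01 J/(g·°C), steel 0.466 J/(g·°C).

T_f ≈ 27.2 °C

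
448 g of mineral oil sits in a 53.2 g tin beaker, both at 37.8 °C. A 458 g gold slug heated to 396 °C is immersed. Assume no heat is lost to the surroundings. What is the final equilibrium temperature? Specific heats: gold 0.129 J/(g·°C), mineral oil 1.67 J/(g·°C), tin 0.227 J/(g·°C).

Taking heat into each body as positive, Σ m c ΔT = 0:
458×0.129×(T − 396) + 448×1.67×(T − 37.8) + 53.2×0.227×(T − 37.8) = 0
59.08(T − 396) + 748.16(T − 37.8) + 12.08(T − 37.8) = 0
819.32 T = 52133
T = 52133 / 819.32 = 63.6 °C

T_f ≈ 63.6 °C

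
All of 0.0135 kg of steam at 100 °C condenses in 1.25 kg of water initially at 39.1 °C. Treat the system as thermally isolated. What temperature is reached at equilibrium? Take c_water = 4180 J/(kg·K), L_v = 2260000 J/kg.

T_f ≈ 45.5 °C

Conservation of energy gives ΣQ = 0:
steam→water at 100 °C releases m L_v = 0.0135×2260000 = 30510; condensate cools 100→T: 0.0135×4180×(T − 100) = 56.43(T − 100); water warms: 1.25×4180×(T − 39.1) = 5225(T − 39.1)
5281.4 T = 30510 + 5643 + 204298 = 240450
T ≈ 45.53 °C (< 100 °C, so full condensation is consistent).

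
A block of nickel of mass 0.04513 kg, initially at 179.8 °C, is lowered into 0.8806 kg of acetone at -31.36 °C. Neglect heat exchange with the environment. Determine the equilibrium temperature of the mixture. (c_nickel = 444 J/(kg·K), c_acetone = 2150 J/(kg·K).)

T_f ≈ -29.1 °C

Taking heat into each body as positive, Σ m c ΔT = 0:
0.04513·444·(T − 179.8) + 0.8806·2150·(T − (-31.36)) = 0
(20.04 + 1893.3) T = 20.04·179.8 + 1893.3·(-31.36)
T = -55771/1913.3 ≈ -29.15 °C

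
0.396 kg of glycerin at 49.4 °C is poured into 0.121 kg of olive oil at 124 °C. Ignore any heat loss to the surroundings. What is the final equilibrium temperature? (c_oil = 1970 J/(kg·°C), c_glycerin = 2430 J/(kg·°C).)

Setting the total heat transfer to zero:
0.121×1970×(T − 124) + 0.396×2430×(T − 49.4) = 0
238.37(T − 124) + 962.28(T − 49.4) = 0
(238.37 + 962.28) T = 238.37×124 + 962.28×49.4
T = 77095/1200.7 ≈ 64.21 °C

T_f ≈ 64.2 °C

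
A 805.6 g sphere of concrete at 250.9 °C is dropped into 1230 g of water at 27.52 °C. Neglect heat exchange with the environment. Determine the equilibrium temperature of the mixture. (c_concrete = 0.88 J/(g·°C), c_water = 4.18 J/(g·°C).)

T_f ≈ 54.6 °C

Conservation of energy gives ΣQ = 0:
805.6·0.88·(T − 250.9) + 1230·4.18·(T − 27.52) = 0
708.93(T − 250.9) + 5141.4(T − 27.52) = 0
5850.3 T = 319361
T = 319361/5850.3 ≈ 54.59 °C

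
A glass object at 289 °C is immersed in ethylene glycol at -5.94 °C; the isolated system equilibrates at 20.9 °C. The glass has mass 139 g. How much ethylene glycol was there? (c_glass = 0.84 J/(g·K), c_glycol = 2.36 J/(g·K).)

m ≈ 494 g

Let T be the final temperature. ΣQ_i = 0:
139×0.84×(20.9 − 289) + m×2.36×(20.9 − (-5.94)) = 0
63.34 m = 31303
m = 31303/63.34 ≈ 494.2 g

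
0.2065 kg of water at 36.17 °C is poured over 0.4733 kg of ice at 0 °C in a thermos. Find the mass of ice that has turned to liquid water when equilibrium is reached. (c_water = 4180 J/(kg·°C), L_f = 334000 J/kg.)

m_melted ≈ 0.0935 kg

Water can give up m c ΔT = 0.2065×4180×36.17 = 31221 J before reaching 0 °C.
To melt every bit of ice: 0.4733×334000 = 158082 J.
Since 31221 < 158082 J, not all the ice melts; equilibrium is at 0 °C.
Mass melted = 31221/334000 ≈ 0.09348 kg.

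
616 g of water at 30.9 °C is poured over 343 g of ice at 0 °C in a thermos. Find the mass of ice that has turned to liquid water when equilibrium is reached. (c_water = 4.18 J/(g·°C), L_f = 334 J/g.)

m_melted ≈ 238 g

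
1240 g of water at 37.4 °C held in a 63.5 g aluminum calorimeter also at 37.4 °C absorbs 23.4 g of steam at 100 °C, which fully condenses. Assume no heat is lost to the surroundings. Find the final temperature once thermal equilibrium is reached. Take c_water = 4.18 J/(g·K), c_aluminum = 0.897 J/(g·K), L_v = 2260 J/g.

Heat gained plus heat lost sum to zero:
steam→water at 100 °C releases m L_v = 23.4×2260 = 52884; condensed water 100 °C→T: 97.81(T − 100); water warms: 1240×4.18×(T − 37.4) = 5183.2(T − 37.4); aluminum cup: 63.5×0.897×(T − 37.4) = 56.96(T − 37.4)
5338 T = 52884 + 9781.2 + 195982 = 258647
T ≈ 48.45 °C (< 100 °C, so full condensation is consistent).

T_f ≈ 48.5 °C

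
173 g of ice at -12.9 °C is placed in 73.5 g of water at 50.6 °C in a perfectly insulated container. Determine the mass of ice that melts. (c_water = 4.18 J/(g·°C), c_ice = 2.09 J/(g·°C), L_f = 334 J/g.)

Cooling the water to 0 °C releases 73.5·4.18·50.6 = 15546 J.
Of that, 173·2.09·12.9 = 4664.3 J goes to bring the ice to 0 °C, leaving 10882 J.
Fully melting the ice requires m_ice L_f = 173·334 = 57782 J.
That's not enough to melt it all — equilibrium is at 0 °C with ice remaining.
m_melted·334 = 10882  ⇒  m_melted ≈ 32.58 g.

m_melted ≈ 32.6 g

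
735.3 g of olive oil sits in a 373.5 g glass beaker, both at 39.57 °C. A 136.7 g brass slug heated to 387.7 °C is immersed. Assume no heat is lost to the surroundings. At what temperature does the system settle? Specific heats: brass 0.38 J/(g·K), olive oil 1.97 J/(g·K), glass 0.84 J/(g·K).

T_f ≈ 49.5 °C

T_f is the heat-capacity-weighted average of the initial temperatures:
T_f = (51.95*387.7 + 1448.5*39.57 + 313.74*39.57) / (51.95 + 1448.5 + 313.74)
    = 89873 / 1814.2 ≈ 49.54 °C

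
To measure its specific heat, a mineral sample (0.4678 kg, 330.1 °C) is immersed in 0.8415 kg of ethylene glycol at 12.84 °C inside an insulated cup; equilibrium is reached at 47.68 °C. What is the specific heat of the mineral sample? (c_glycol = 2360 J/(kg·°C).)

c ≈ 524 J/(kg·°C)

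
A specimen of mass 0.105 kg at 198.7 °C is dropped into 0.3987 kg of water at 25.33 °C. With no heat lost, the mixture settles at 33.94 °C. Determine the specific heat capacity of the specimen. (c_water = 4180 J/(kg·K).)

Conservation of energy gives ΣQ = 0:
0.105·c·(33.94 − 198.7) + 0.3987·4180·(33.94 − 25.33) = 0
-17.3 c = -14349
c = -14349/-17.3 ≈ 829.4 J/(kg·K)

c ≈ 829 J/(kg·K)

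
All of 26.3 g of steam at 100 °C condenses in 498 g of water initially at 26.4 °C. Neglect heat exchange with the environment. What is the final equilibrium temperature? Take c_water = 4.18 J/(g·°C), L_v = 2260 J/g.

Sum of m c ΔT and latent-heat terms is zero:
condense steam: −26.3·2260 = −59438; condensed water 100 °C→T: 109.93(T − 100); original water: 2081.6(T − 26.4)
2191.6 T = 59438 + 10993 + 54955 = 125387
T ≈ 57.21 °C, under the boiling point, so the assumption holds.

T_f ≈ 57.2 °C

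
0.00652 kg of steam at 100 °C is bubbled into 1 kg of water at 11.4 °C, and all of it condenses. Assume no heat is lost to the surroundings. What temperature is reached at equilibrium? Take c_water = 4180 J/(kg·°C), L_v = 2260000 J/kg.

T_f ≈ 15.5 °C

Sum of m c ΔT and latent-heat terms is zero:
latent heat released on condensation: 0.00652·2260000 = 14735; condensate cools 100→T: 0.00652·4180·(T − 100) = 27.25(T − 100); water warms: 1·4180·(T − 11.4) = 4180(T − 11.4)
4207.3 T = 14735 + 2725.4 + 47652 = 65113
T ≈ 15.48 °C — below 100 °C, confirming all the steam condensed.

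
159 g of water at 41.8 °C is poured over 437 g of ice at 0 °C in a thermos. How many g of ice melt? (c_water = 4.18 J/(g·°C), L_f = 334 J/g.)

m_melted ≈ 83.2 g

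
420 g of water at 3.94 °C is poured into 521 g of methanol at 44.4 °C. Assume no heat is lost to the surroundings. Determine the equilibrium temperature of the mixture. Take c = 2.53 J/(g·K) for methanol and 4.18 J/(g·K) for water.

T_f ≈ 21.3 °C

T_f is the heat-capacity-weighted average of the initial temperatures:
T_f = (1318.1×44.4 + 1755.6×3.94) / (1318.1 + 1755.6)
    = 65442 / 3073.7 ≈ 21.29 °C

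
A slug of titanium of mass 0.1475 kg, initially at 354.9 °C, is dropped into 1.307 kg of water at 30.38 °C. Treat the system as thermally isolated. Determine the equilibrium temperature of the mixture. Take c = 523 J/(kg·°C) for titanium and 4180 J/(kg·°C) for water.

|Q_titanium| = |Q_water|:
0.1475*523*(354.9 − T) = 1.307*4180*(T − 30.38)
77.14(354.9 − T) = 5463.3(T − 30.38)
5540.4 T = 193352  ⇒  T ≈ 34.90 °C

T_f ≈ 34.9 °C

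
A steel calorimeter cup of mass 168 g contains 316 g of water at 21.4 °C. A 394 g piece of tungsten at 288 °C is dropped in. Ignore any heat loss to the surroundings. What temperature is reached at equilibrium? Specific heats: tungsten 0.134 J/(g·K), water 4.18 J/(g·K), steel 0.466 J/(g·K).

With ΣQ=0 the equilibrium temperature is the m·c-weighted mean:
T_f = (52.8·288 + 1320.9·21.4 + 78.29·21.4) / (52.8 + 1320.9 + 78.29)
    = 45147 / 1452 ≈ 31.09 °C

T_f ≈ 31.1 °C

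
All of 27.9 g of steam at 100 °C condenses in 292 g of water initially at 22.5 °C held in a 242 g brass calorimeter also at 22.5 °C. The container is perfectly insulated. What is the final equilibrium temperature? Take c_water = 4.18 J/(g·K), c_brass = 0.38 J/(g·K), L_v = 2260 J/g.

T_f ≈ 72.9 °C

Net heat exchanged in the isolated system is zero:
condense steam: −27.9×2260 = −63054; condensate cools 100→T: 27.9×4.18×(T − 100) = 116.62(T − 100); water warms: 292×4.18×(T − 22.5) = 1220.6(T − 22.5); brass cup: 242×0.38×(T − 22.5) = 91.96(T − 22.5)
1429.1 T = 63054 + 11662 + 29532 = 104248
T ≈ 72.94 °C — below 100 °C, confirming all the steam condensed.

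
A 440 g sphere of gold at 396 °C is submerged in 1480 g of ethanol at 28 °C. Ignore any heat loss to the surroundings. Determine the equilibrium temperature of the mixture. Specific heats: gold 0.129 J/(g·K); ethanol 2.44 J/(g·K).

T_f ≈ 33.7 °C

Setting the total heat transfer to zero:
440×0.129×(T − 396) + 1480×2.44×(T − 28) = 0
56.76(T − 396) + 3611.2(T − 28) = 0
3668 T = 123591
T = 123591/3668 ≈ 33.69 °C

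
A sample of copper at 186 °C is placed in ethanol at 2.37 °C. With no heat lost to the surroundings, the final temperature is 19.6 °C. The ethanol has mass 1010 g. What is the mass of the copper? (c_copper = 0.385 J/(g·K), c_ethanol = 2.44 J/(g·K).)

m ≈ 663 g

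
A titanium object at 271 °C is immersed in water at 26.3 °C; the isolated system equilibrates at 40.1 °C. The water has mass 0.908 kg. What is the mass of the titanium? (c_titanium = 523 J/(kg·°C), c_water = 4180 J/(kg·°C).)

Conservation of energy gives ΣQ = 0:
m×523×(40.1 − 271) + 0.908×4180×(40.1 − 26.3) = 0
-120761 m = -52377
m = -52377/-120761 ≈ 0.4337 kg

m ≈ 0.434 kg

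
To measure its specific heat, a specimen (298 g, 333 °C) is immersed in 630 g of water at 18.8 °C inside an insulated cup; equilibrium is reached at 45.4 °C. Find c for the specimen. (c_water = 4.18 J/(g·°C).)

c ≈ 0.817 J/(g·°C)

m_s c (T_s − T_f) = m_water c_water (T_f − T_0):
298·c·(333 − 45.4) = 630·4.18·(45.4 − 18.8)
85705 c = 70048  ⇒  c ≈ 0.8173 J/(g·°C)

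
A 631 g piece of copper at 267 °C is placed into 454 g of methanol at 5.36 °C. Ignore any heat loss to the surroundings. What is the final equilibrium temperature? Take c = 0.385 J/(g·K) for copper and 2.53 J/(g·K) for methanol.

T_f ≈ 51.0 °C

T_f is the heat-capacity-weighted average of the initial temperatures:
T_f = (242.94×267 + 1148.6×5.36) / (242.94 + 1148.6)
    = 71020 / 1391.6 ≈ 51.04 °C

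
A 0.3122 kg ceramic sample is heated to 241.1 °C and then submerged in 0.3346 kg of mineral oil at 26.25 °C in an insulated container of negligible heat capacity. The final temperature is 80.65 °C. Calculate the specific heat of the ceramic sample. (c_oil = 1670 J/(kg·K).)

c ≈ 607 J/(kg·K)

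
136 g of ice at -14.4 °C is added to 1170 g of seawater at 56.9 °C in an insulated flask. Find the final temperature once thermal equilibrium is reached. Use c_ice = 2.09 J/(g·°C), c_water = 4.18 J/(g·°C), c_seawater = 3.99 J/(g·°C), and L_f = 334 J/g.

T_f ≈ 41.3 °C

Setting the total heat transfer to zero:
ice -14.4→0 °C: 136·2.09·14.4 = 4093.1
  latent heat to melt: 136·334 = 45424
  warm the meltwater: 568.48 T
  seawater: 4668.3(T − 56.9)
5236.8 T = 265626 − 49517 = 216109
T ≈ 41.27 °C. Since T > 0 °C, the all-ice-melts assumption holds.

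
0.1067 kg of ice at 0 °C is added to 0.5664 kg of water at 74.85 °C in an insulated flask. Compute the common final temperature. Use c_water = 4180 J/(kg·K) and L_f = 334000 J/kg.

T_f ≈ 50.3 °C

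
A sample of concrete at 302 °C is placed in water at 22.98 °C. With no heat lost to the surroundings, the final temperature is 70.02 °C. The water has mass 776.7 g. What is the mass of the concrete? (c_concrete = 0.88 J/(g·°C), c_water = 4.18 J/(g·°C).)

Heat lost by the concrete = heat gained by the water:
m×0.88×(302 − 70.02) = 776.7×4.18×(70.02 − 22.98)
204.14 m = 152720  ⇒  m ≈ 748.1 g

m ≈ 748 g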